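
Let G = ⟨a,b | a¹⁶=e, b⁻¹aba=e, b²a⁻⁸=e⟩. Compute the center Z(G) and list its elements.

An element z ∈ Z(G) iff z commutes with every generator.
For example a⁸ is central: (a⁸)·a = a⁹ = a·(a⁸); (a⁸)·b = b⁻¹ = b·(a⁸).
Whereas a ∉ Z(G) since a·b = ab ≠ a⁷b⁻¹ = b·a.
Checking each of the 32 elements this way gives Z(G) = {e, a⁸}, of order 2.

Answer: {e, a⁸}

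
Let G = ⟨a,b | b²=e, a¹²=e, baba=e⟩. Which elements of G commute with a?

⟨a⟩ ⊆ C_G(a) since powers of a commute with a; so |C_G(a)| ≥ |⟨a⟩| = 12.
By orbit–stabilizer, |C_G(a)| = |G| / |conj. class of a| = 24 / 2 = 12.
The 12 elements commuting with a are {e, a, a², a³, a⁴, a⁵, a⁶, a⁷, a⁸, a⁹, a¹⁰, a¹¹}.

Answer: {e, a, a², a³, a⁴, a⁵, a⁶, a⁷, a⁸, a⁹, a¹⁰, a¹¹}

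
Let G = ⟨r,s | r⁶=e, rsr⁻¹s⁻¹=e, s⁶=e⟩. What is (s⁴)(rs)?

Compute (s⁴) · (rs) by multiplying left to right and reducing via the relations at each step:
  (s⁴) · r = rs⁴
  (rs⁴) · s = rs⁵

Answer: rs⁵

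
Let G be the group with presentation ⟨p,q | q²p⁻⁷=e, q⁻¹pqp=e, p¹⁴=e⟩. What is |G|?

Enumerate words in the generators, reducing via the relations: the distinct elements are
  {e, p, q, pq, p², p³, p⁴, p⁵, p⁶, p⁷, p⁸, p⁹, p²q, p³q, p¹², p¹³, p¹¹, p¹⁰, p⁴q, p⁵q, p⁶q, q⁻¹, pq⁻¹, p²q⁻¹, p³q⁻¹, p⁴q⁻¹, p⁵q⁻¹, p⁶q⁻¹}.
No further products give new elements, so |G| = 28.

Answer: 28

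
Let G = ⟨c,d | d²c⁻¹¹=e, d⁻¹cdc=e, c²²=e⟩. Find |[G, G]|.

G' = [G, G] is generated by all commutators. The generator-pair commutators are: [c, d] = c².
The subgroup they normally generate is {e, c², c⁴, c⁶, c⁸, c¹⁰, c¹², c¹⁴, c¹⁶, c¹⁸, c²⁰}, of order 11.
Check: |G/G'| = 44/11 = 4 is the order of the abelianisation.

Answer: 11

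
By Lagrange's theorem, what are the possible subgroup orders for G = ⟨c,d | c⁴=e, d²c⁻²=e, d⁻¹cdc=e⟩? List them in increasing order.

|G| = 8 = 2³. By Lagrange's theorem the order of any subgroup divides 8; the divisors of 8 are 1, 2, 4, 8.

Answer: 1, 2, 4, 8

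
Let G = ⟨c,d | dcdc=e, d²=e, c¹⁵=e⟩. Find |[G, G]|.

G' = [G, G] is generated by all commutators. The generator-pair commutators are: [c, d] = c².
The subgroup they normally generate is {e, c, c², c³, c⁴, c⁵, c⁶, c⁷, c⁸, c⁹, c¹⁰, c¹¹, c¹², c¹³, c¹⁴}, of order 15.
Check: |G/G'| = 30/15 = 2 is the order of the abelianisation.

Answer: 15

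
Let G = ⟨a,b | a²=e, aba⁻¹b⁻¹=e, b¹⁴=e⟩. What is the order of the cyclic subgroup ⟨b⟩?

|⟨b⟩| equals the order of b. Compute successive powers until reaching e:
  b¹ = b, b² = b², b³ = b³, b⁴ = b⁴, b⁵ = b⁵, b⁶ = b⁶, b⁷ = b⁷, b⁸ = b⁸, b⁹ = b⁹, b¹⁰ = b¹⁰, b¹¹ = b¹¹, b¹² = b¹², b¹³ = b¹³, b¹⁴ = e.
The smallest positive k with bᵏ = e is 14, so |⟨b⟩| = 14.

Answer: 14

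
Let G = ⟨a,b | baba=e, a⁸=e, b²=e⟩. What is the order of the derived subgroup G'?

G' = [G, G] is generated by all commutators. The generator-pair commutators are: [a, b] = a².
The subgroup they normally generate is {e, a², a⁴, a⁶}, of order 4.
Check: |G/G'| = 16/4 = 4 is the order of the abelianisation.

Answer: 4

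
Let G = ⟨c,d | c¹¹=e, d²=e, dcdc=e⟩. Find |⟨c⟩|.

|⟨c⟩| equals the order of c. Compute successive powers until reaching e:
  c¹ = c, c² = c², c³ = c³, c⁴ = c⁴, c⁵ = c⁵, c⁶ = c⁶, c⁷ = c⁷, c⁸ = c⁸, c⁹ = c⁹, c¹⁰ = c¹⁰, c¹¹ = e.
The smallest positive k with cᵏ = e is 11, so |⟨c⟩| = 11.

Answer: 11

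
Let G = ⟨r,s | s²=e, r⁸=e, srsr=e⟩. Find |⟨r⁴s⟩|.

|⟨r⁴s⟩| equals the order of r⁴s. Compute successive powers until reaching e:
  (r⁴s)¹ = r⁴s, (r⁴s)² = e.
The smallest positive k with (r⁴s)ᵏ = e is 2, so |⟨r⁴s⟩| = 2.

Answer: 2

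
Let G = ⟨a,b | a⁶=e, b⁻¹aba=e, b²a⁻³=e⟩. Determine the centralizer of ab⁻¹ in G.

⟨ab⁻¹⟩ ⊆ C_G(ab⁻¹) since powers of ab⁻¹ commute with ab⁻¹; so |C_G(ab⁻¹)| ≥ |⟨ab⁻¹⟩| = 4.
By orbit–stabilizer, |C_G(ab⁻¹)| = |G| / |conj. class of ab⁻¹| = 12 / 3 = 4.
The 4 elements commuting with ab⁻¹ are {e, a³, ab, ab⁻¹}.

Answer: {e, a³, ab, ab⁻¹}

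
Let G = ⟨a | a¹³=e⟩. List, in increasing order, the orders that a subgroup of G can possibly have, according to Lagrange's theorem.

|G| = 13 = 13. By Lagrange's theorem the order of any subgroup divides 13; the divisors of 13 are 1, 13.

Answer: 1, 13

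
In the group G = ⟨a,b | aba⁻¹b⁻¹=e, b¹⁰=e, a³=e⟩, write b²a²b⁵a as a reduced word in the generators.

Multiply left to right, reducing at each step:
  (b²) · a² = a²b²
  (a²b²) · b⁵ = a²b⁷
  (a²b⁷) · a = b⁷

Answer: b⁷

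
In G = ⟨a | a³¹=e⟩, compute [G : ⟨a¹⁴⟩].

First find ord(a¹⁴) by computing successive powers:
  (a¹⁴)¹ = a¹⁴, (a¹⁴)² = a²⁸, (a¹⁴)³ = a¹¹, (a¹⁴)⁴ = a²⁵, (a¹⁴)⁵ = a⁸, (a¹⁴)⁶ = a²², (a¹⁴)⁷ = a⁵, (a¹⁴)⁸ = a¹⁹, (a¹⁴)⁹ = a², (a¹⁴)¹⁰ = a¹⁶, (a¹⁴)¹¹ = a³⁰, (a¹⁴)¹² = a¹³, (a¹⁴)¹³ = a²⁷, (a¹⁴)¹⁴ = a¹⁰, (a¹⁴)¹⁵ = a²⁴, (a¹⁴)¹⁶ = a⁷, (a¹⁴)¹⁷ = a²¹, (a¹⁴)¹⁸ = a⁴, (a¹⁴)¹⁹ = a¹⁸, (a¹⁴)²⁰ = a, (a¹⁴)²¹ = a¹⁵, (a¹⁴)²² = a²⁹, (a¹⁴)²³ = a¹², (a¹⁴)²⁴ = a²⁶, (a¹⁴)²⁵ = a⁹, (a¹⁴)²⁶ = a²³, (a¹⁴)²⁷ = a⁶, (a¹⁴)²⁸ = a²⁰, (a¹⁴)²⁹ = a³, (a¹⁴)³⁰ = a¹⁷, (a¹⁴)³¹ = e.
So |⟨a¹⁴⟩| = ord(a¹⁴) = 31. With |G| = 31, by Lagrange [G : ⟨a¹⁴⟩] = 31/31 = 1.

Answer: 1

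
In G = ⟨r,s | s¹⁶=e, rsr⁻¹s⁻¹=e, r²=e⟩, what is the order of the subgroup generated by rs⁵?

|⟨rs⁵⟩| equals the order of rs⁵. Compute successive powers until reaching e:
  (rs⁵)¹ = rs⁵, (rs⁵)² = s¹⁰, (rs⁵)³ = rs¹⁵, (rs⁵)⁴ = s⁴, (rs⁵)⁵ = rs⁹, (rs⁵)⁶ = s¹⁴, (rs⁵)⁷ = rs³, (rs⁵)⁸ = s⁸, (rs⁵)⁹ = rs¹³, (rs⁵)¹⁰ = s², (rs⁵)¹¹ = rs⁷, (rs⁵)¹² = s¹², (rs⁵)¹³ = rs, (rs⁵)¹⁴ = s⁶, (rs⁵)¹⁵ = rs¹¹, (rs⁵)¹⁶ = e.
The smallest positive k with (rs⁵)ᵏ = e is 16, so |⟨rs⁵⟩| = 16.

Answer: 16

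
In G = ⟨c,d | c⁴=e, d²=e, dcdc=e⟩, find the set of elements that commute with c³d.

⟨c³d⟩ ⊆ C_G(c³d) since powers of c³d commute with c³d; so |C_G(c³d)| ≥ |⟨c³d⟩| = 2.
By orbit–stabilizer, |C_G(c³d)| = |G| / |conj. class of c³d| = 8 / 2 = 4.
The 4 elements commuting with c³d are {e, c², c³d, cd}.

Answer: {e, c², c³d, cd}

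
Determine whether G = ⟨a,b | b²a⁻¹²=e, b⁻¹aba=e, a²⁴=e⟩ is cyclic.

Every cyclic group is abelian. But a·b = ab while b·a = a¹¹b⁻¹, so a·b ≠ b·a and G is not abelian. Hence G is not cyclic.

Answer: No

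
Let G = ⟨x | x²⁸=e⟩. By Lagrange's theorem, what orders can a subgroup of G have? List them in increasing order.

|G| = 28 = 2² · 7. By Lagrange's theorem the order of any subgroup divides 28; the divisors of 28 are 1, 2, 4, 7, 14, 28.

Answer: 1, 2, 4, 7, 14, 28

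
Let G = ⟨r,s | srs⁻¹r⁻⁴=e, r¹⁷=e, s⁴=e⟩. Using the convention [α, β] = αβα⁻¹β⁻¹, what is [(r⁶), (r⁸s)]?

[(r⁶), (r⁸s)] = (r⁶)·(r⁸s)·(r⁶)⁻¹·(r⁸s)⁻¹.
  (r⁶) · (r⁸s) = r¹⁴s
  (r¹⁴s) · (r¹¹) = r⁷s
  (r⁷s) · (r¹⁵s³) = r¹⁶

Answer: r¹⁶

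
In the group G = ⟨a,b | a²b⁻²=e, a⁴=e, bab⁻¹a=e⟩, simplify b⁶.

Compute successive powers of b, reducing at each step:
  b²: b · b = a²
  b³: (a²) · b = b⁻¹
  b⁴: (b⁻¹) · b = e
  b⁵: e · b = b
  b⁶: b · b = a²

Answer: a²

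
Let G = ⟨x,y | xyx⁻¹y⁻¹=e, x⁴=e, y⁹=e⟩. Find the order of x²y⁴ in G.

Compute successive powers until reaching e:
  (x²y⁴)¹ = x²y⁴, (x²y⁴)² = y⁸, (x²y⁴)³ = x²y³, (x²y⁴)⁴ = y⁷, (x²y⁴)⁵ = x²y², (x²y⁴)⁶ = y⁶, (x²y⁴)⁷ = x²y, (x²y⁴)⁸ = y⁵, (x²y⁴)⁹ = x², (x²y⁴)¹⁰ = y⁴, (x²y⁴)¹¹ = x²y⁸, (x²y⁴)¹² = y³, (x²y⁴)¹³ = x²y⁷, (x²y⁴)¹⁴ = y², (x²y⁴)¹⁵ = x²y⁶, (x²y⁴)¹⁶ = y, (x²y⁴)¹⁷ = x²y⁵, (x²y⁴)¹⁸ = e.
The smallest positive k with (x²y⁴)ᵏ = e is 18.

Answer: 18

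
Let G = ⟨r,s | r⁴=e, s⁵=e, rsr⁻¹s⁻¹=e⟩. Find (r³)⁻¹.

The order of (r³) is 4 (smallest k with (r³)ᵏ = e), so (r³)⁻¹ = (r³)³ = r.
Check: (r³) · r → (r³) · r = e, giving e as required.

Answer: r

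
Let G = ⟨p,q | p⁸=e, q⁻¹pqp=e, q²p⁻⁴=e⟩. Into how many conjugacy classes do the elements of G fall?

The conjugacy classes (representative and size) are:
  [e] (size 1), [p⁷] (size 2), [p⁶] (size 2), [p³] (size 2), [p⁴] (size 1), [p²q⁻¹] (size 4), [p³q⁻¹] (size 4).
Class equation: 1 + 2 + 2 + 2 + 1 + 4 + 4 = 16 = |G|. So G has 7 conjugacy classes.

Answer: 7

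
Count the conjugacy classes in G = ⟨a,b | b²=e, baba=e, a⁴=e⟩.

The conjugacy classes (representative and size) are:
  [e] (size 1), [a] (size 2), [a²] (size 1), [a²b] (size 2), [a³b] (size 2).
Class equation: 1 + 2 + 1 + 2 + 2 = 8 = |G|. So G has 5 conjugacy classes.

Answer: 5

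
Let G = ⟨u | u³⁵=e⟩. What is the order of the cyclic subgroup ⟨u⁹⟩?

|⟨u⁹⟩| equals the order of u⁹. Compute successive powers until reaching e:
  (u⁹)¹ = u⁹, (u⁹)² = u¹⁸, (u⁹)³ = u²⁷, (u⁹)⁴ = u, (u⁹)⁵ = u¹⁰, (u⁹)⁶ = u¹⁹, (u⁹)⁷ = u²⁸, (u⁹)⁸ = u², (u⁹)⁹ = u¹¹, (u⁹)¹⁰ = u²⁰, (u⁹)¹¹ = u²⁹, (u⁹)¹² = u³, (u⁹)¹³ = u¹², (u⁹)¹⁴ = u²¹, (u⁹)¹⁵ = u³⁰, (u⁹)¹⁶ = u⁴, (u⁹)¹⁷ = u¹³, (u⁹)¹⁸ = u²², (u⁹)¹⁹ = u³¹, (u⁹)²⁰ = u⁵, (u⁹)²¹ = u¹⁴, (u⁹)²² = u²³, (u⁹)²³ = u³², (u⁹)²⁴ = u⁶, (u⁹)²⁵ = u¹⁵, (u⁹)²⁶ = u²⁴, (u⁹)²⁷ = u³³, (u⁹)²⁸ = u⁷, (u⁹)²⁹ = u¹⁶, (u⁹)³⁰ = u²⁵, (u⁹)³¹ = u³⁴, (u⁹)³² = u⁸, (u⁹)³³ = u¹⁷, (u⁹)³⁴ = u²⁶, (u⁹)³⁵ = e.
The smallest positive k with (u⁹)ᵏ = e is 35, so |⟨u⁹⟩| = 35.

Answer: 35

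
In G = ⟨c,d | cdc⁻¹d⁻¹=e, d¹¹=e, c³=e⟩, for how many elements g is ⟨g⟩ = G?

G is cyclic of order 33. An element generates G iff its order is 33, and a cyclic group of order 33 has exactly φ(33) = 20 such elements.

Answer: 20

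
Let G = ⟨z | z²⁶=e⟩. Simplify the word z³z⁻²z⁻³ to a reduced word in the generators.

Multiply left to right, reducing at each step:
  (z³) · z⁻² = z
  z · z⁻³ = z²⁴

Answer: z²⁴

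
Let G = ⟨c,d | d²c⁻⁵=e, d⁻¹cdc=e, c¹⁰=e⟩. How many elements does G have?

Enumerate words in the generators, reducing via the relations: the distinct elements are
  {c, d, e, cd, c², c³, c⁴, c⁵, c⁶, c⁷, c⁸, c⁹, c²d, c³d, c⁴d, d⁻¹, cd⁻¹, c²d⁻¹, c³d⁻¹, c⁴d⁻¹}.
No further products give new elements, so |G| = 20.

Answer: 20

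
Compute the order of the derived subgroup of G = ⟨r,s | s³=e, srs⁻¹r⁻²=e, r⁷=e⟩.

G' = [G, G] is generated by all commutators. The generator-pair commutators are: [r, s] = r⁶.
The subgroup they normally generate is {e, r, r², r³, r⁴, r⁵, r⁶}, of order 7.
Check: |G/G'| = 21/7 = 3 is the order of the abelianisation.

Answer: 7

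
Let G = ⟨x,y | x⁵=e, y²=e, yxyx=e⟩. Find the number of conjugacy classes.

The conjugacy classes (representative and size) are:
  [e] (size 1), [x] (size 2), [x²] (size 2), [y] (size 5).
Class equation: 1 + 2 + 2 + 5 = 10 = |G|. So G has 4 conjugacy classes.

Answer: 4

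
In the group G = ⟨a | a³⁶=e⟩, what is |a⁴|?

Compute successive powers until reaching e:
  (a⁴)¹ = a⁴, (a⁴)² = a⁸, (a⁴)³ = a¹², (a⁴)⁴ = a¹⁶, (a⁴)⁵ = a²⁰, (a⁴)⁶ = a²⁴, (a⁴)⁷ = a²⁸, (a⁴)⁸ = a³², (a⁴)⁹ = e.
The smallest positive k with (a⁴)ᵏ = e is 9.

Answer: 9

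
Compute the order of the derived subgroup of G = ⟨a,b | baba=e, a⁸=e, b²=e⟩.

G' = [G, G] is generated by all commutators. The generator-pair commutators are: [a, b] = a².
The subgroup they normally generate is {e, a², a⁴, a⁶}, of order 4.
Check: |G/G'| = 16/4 = 4 is the order of the abelianisation.

Answer: 4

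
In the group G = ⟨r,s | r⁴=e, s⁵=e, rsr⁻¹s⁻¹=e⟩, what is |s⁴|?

Compute successive powers until reaching e:
  (s⁴)¹ = s⁴, (s⁴)² = s³, (s⁴)³ = s², (s⁴)⁴ = s, (s⁴)⁵ = e.
The smallest positive k with (s⁴)ᵏ = e is 5.

Answer: 5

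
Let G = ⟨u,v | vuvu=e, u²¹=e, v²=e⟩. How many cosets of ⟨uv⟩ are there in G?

First find ord(uv) by computing successive powers:
  (uv)¹ = uv, (uv)² = e.
So |⟨uv⟩| = ord(uv) = 2. With |G| = 42, by Lagrange [G : ⟨uv⟩] = 42/2 = 21.

Answer: 21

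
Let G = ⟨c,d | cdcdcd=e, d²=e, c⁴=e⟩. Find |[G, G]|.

G' = [G, G] is generated by all commutators. The generator-pair commutators are: [c, d] = c²dc.
The subgroup they normally generate is {e, c², cd, dc³, c²dc, c³d, c²dc³, dc, cdc², dc²d, c²dc²d, c³dc²}, of order 12.
Check: |G/G'| = 24/12 = 2 is the order of the abelianisation.

Answer: 12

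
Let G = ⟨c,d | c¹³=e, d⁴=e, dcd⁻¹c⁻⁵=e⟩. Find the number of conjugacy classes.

The conjugacy classes (representative and size) are:
  [e] (size 1), [c] (size 4), [c²] (size 4), [c⁹] (size 4), [c¹²d] (size 13), [c⁴d²] (size 13), [c¹²d³] (size 13).
Class equation: 1 + 4 + 4 + 4 + 13 + 13 + 13 = 52 = |G|. So G has 7 conjugacy classes.

Answer: 7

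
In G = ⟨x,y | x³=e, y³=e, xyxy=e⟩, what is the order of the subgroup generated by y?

|⟨y⟩| equals the order of y. Compute successive powers until reaching e:
  y¹ = y, y² = y², y³ = e.
The smallest positive k with yᵏ = e is 3, so |⟨y⟩| = 3.

Answer: 3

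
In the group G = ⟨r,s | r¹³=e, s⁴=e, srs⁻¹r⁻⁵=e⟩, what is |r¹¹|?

Compute successive powers until reaching e:
  (r¹¹)¹ = r¹¹, (r¹¹)² = r⁹, (r¹¹)³ = r⁷, (r¹¹)⁴ = r⁵, (r¹¹)⁵ = r³, (r¹¹)⁶ = r, (r¹¹)⁷ = r¹², (r¹¹)⁸ = r¹⁰, (r¹¹)⁹ = r⁸, (r¹¹)¹⁰ = r⁶, (r¹¹)¹¹ = r⁴, (r¹¹)¹² = r², (r¹¹)¹³ = e.
The smallest positive k with (r¹¹)ᵏ = e is 13.

Answer: 13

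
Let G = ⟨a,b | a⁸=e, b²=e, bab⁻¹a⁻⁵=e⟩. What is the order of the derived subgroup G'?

G' = [G, G] is generated by all commutators. The generator-pair commutators are: [a, b] = a⁴.
The subgroup they normally generate is {e, a⁴}, of order 2.
Check: |G/G'| = 16/2 = 8 is the order of the abelianisation.

Answer: 2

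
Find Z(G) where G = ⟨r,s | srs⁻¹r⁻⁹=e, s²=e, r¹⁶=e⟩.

An element z ∈ Z(G) iff z commutes with every generator.
For example r² is central: (r²)·r = r³ = r·(r²); (r²)·s = r²s = s·(r²).
Whereas r ∉ Z(G) since r·s = rs ≠ r⁹s = s·r.
Checking each of the 32 elements this way gives Z(G) = {e, r², r⁴, r⁶, r⁸, r¹⁰, r¹², r¹⁴}, of order 8.

Answer: {e, r², r⁴, r⁶, r⁸, r¹⁰, r¹², r¹⁴}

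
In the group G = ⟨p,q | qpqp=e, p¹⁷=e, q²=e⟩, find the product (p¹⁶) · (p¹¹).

Compute (p¹⁶) · (p¹¹) by multiplying left to right and reducing via the relations at each step:
  (p¹⁶) · p¹¹ = p¹⁰

Answer: p¹⁰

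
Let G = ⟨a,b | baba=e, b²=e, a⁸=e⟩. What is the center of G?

An element z ∈ Z(G) iff z commutes with every generator.
For example a⁴ is central: (a⁴)·a = a⁵ = a·(a⁴); (a⁴)·b = a⁴b = b·(a⁴).
Whereas a ∉ Z(G) since a·b = ab ≠ a⁷b = b·a.
Checking each of the 16 elements this way gives Z(G) = {e, a⁴}, of order 2.

Answer: {e, a⁴}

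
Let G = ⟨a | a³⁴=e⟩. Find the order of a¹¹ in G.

Compute successive powers until reaching e:
  (a¹¹)¹ = a¹¹, (a¹¹)² = a²², (a¹¹)³ = a³³, (a¹¹)⁴ = a¹⁰, (a¹¹)⁵ = a²¹, (a¹¹)⁶ = a³², (a¹¹)⁷ = a⁹, (a¹¹)⁸ = a²⁰, (a¹¹)⁹ = a³¹, (a¹¹)¹⁰ = a⁸, (a¹¹)¹¹ = a¹⁹, (a¹¹)¹² = a³⁰, (a¹¹)¹³ = a⁷, (a¹¹)¹⁴ = a¹⁸, (a¹¹)¹⁵ = a²⁹, (a¹¹)¹⁶ = a⁶, (a¹¹)¹⁷ = a¹⁷, (a¹¹)¹⁸ = a²⁸, (a¹¹)¹⁹ = a⁵, (a¹¹)²⁰ = a¹⁶, (a¹¹)²¹ = a²⁷, (a¹¹)²² = a⁴, (a¹¹)²³ = a¹⁵, (a¹¹)²⁴ = a²⁶, (a¹¹)²⁵ = a³, (a¹¹)²⁶ = a¹⁴, (a¹¹)²⁷ = a²⁵, (a¹¹)²⁸ = a², (a¹¹)²⁹ = a¹³, (a¹¹)³⁰ = a²⁴, (a¹¹)³¹ = a, (a¹¹)³² = a¹², (a¹¹)³³ = a²³, (a¹¹)³⁴ = e.
The smallest positive k with (a¹¹)ᵏ = e is 34.

Answer: 34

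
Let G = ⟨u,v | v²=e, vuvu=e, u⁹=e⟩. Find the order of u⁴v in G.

Compute successive powers until reaching e:
  (u⁴v)¹ = u⁴v, (u⁴v)² = e.
The smallest positive k with (u⁴v)ᵏ = e is 2.

Answer: 2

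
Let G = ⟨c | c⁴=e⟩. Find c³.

Compute successive powers of c, reducing at each step:
  c²: c · c = c²
  c³: (c²) · c = c³

Answer: c³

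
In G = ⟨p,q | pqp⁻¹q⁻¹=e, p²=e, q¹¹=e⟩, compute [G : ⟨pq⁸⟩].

First find ord(pq⁸) by computing successive powers:
  (pq⁸)¹ = pq⁸, (pq⁸)² = q⁵, (pq⁸)³ = pq², (pq⁸)⁴ = q¹⁰, (pq⁸)⁵ = pq⁷, (pq⁸)⁶ = q⁴, (pq⁸)⁷ = pq, (pq⁸)⁸ = q⁹, (pq⁸)⁹ = pq⁶, (pq⁸)¹⁰ = q³, (pq⁸)¹¹ = p, (pq⁸)¹² = q⁸, (pq⁸)¹³ = pq⁵, (pq⁸)¹⁴ = q², (pq⁸)¹⁵ = pq¹⁰, (pq⁸)¹⁶ = q⁷, (pq⁸)¹⁷ = pq⁴, (pq⁸)¹⁸ = q, (pq⁸)¹⁹ = pq⁹, (pq⁸)²⁰ = q⁶, (pq⁸)²¹ = pq³, (pq⁸)²² = e.
So |⟨pq⁸⟩| = ord(pq⁸) = 22. With |G| = 22, by Lagrange [G : ⟨pq⁸⟩] = 22/22 = 1.

Answer: 1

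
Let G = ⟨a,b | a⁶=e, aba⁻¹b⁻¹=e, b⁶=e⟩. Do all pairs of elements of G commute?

Each pair of generators commutes: a·b = ab = b·a. Since the generators pairwise commute, every element of G commutes with every other, so G is abelian.

Answer: Yes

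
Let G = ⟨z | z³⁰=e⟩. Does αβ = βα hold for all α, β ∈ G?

G has a single generator, so G is cyclic and hence abelian.

Answer: Yes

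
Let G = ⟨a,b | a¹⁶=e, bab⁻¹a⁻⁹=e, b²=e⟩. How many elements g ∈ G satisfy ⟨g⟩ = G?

⟨g⟩ = G would require ord(g) = |G| = 32, but the maximum element order in G is 16 < 32. So G is not cyclic and no single element generates it: the count is 0.

Answer: 0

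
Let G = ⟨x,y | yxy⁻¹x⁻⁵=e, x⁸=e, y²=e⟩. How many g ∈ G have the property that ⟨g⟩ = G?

⟨g⟩ = G would require ord(g) = |G| = 16, but the maximum element order in G is 8 < 16. So G is not cyclic and no single element generates it: the count is 0.

Answer: 0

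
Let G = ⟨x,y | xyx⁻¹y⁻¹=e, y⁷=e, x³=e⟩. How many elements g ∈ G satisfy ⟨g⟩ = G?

G is cyclic of order 21. An element generates G iff its order is 21, and a cyclic group of order 21 has exactly φ(21) = 12 such elements.

Answer: 12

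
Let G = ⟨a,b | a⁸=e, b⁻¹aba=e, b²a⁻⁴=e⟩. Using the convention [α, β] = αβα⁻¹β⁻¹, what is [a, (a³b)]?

[a, (a³b)] = a·(a³b)·a⁻¹·(a³b)⁻¹.
  a · (a³b) = b⁻¹
  (b⁻¹) · (a⁷) = ab⁻¹
  (ab⁻¹) · (a³b⁻¹) = a²

Answer: a²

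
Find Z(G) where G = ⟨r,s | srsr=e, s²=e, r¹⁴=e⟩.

An element z ∈ Z(G) iff z commutes with every generator.
For example r⁷ is central: (r⁷)·r = r⁸ = r·(r⁷); (r⁷)·s = r⁷s = s·(r⁷).
Whereas r ∉ Z(G) since r·s = rs ≠ r¹³s = s·r.
Checking each of the 28 elements this way gives Z(G) = {e, r⁷}, of order 2.

Answer: {e, r⁷}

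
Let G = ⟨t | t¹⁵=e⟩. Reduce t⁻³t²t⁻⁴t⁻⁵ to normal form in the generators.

Multiply left to right, reducing at each step:
  (t¹²) · t² = t¹⁴
  (t¹⁴) · t⁻⁴ = t¹⁰
  (t¹⁰) · t⁻⁵ = t⁵

Answer: t⁵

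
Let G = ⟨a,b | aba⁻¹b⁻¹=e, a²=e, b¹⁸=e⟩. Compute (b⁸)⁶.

Compute successive powers of (b⁸), reducing at each step:
  (b⁸)²: (b⁸) · b⁸ = b¹⁶
  (b⁸)³: (b¹⁶) · b⁸ = b⁶
  (b⁸)⁴: (b⁶) · b⁸ = b¹⁴
  (b⁸)⁵: (b¹⁴) · b⁸ = b⁴
  (b⁸)⁶: (b⁴) · b⁸ = b¹²

Answer: b¹²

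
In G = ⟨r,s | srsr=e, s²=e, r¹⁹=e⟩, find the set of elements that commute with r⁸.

⟨r⁸⟩ ⊆ C_G(r⁸) since powers of r⁸ commute with r⁸; so |C_G(r⁸)| ≥ |⟨r⁸⟩| = 19.
By orbit–stabilizer, |C_G(r⁸)| = |G| / |conj. class of r⁸| = 38 / 2 = 19.
The 19 elements commuting with r⁸ are {e, r, r², r³, r⁴, r⁵, r⁶, r⁷, r⁸, r⁹, r¹⁰, r¹¹, r¹², r¹³, r¹⁴, r¹⁵, r¹⁶, r¹⁷, r¹⁸}.

Answer: {e, r, r², r³, r⁴, r⁵, r⁶, r⁷, r⁸, r⁹, r¹⁰, r¹¹, r¹², r¹³, r¹⁴, r¹⁵, r¹⁶, r¹⁷, r¹⁸}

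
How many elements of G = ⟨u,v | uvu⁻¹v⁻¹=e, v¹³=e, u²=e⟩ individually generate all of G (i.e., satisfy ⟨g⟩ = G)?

G is cyclic of order 26. An element generates G iff its order is 26, and a cyclic group of order 26 has exactly φ(26) = 12 such elements.

Answer: 12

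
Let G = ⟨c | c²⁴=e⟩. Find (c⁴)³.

Compute successive powers of (c⁴), reducing at each step:
  (c⁴)²: (c⁴) · c⁴ = c⁸
  (c⁴)³: (c⁸) · c⁴ = c¹²

Answer: c¹²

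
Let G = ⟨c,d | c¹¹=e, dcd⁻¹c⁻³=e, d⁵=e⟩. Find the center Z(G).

An element z ∈ Z(G) iff z commutes with every generator.
For example e is central: e·c = c = c·e; e·d = d = d·e.
Whereas c ∉ Z(G) since c·d = cd ≠ c³d = d·c.
Checking each of the 55 elements this way gives Z(G) = {e}, of order 1.

Answer: {e}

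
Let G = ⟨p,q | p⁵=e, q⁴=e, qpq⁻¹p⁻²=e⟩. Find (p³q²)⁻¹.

The order of (p³q²) is 2 (smallest k with (p³q²)ᵏ = e), so (p³q²)⁻¹ = (p³q²)¹ = p³q².
Check: (p³q²) · (p³q²) → (p³q²) · p³ = q²;   (q²) · q² = e, giving e as required.

Answer: p³q²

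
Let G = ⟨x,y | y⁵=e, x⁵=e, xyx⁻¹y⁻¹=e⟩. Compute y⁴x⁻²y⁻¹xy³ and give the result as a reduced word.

Multiply left to right, reducing at each step:
  (y⁴) · x⁻² = x³y⁴
  (x³y⁴) · y⁻¹ = x³y³
  (x³y³) · x = x⁴y³
  (x⁴y³) · y³ = x⁴y

Answer: x⁴y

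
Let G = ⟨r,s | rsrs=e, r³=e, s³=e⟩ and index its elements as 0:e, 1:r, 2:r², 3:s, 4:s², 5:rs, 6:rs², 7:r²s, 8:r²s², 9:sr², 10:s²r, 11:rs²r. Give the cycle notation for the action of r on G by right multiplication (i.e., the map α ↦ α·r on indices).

(0 1 2)(3 8 9)(4 10 5)(6 11 7)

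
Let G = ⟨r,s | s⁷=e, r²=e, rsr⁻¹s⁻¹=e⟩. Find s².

Compute successive powers of s, reducing at each step:
  s²: s · s = s²

Answer: s²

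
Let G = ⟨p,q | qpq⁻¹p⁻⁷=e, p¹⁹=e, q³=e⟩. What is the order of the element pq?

Compute successive powers until reaching e:
  (pq)¹ = pq, (pq)² = p⁸q², (pq)³ = e.
The smallest positive k with (pq)ᵏ = e is 3.

Answer: 3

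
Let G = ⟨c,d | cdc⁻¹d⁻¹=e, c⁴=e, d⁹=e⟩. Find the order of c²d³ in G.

Compute successive powers until reaching e:
  (c²d³)¹ = c²d³, (c²d³)² = d⁶, (c²d³)³ = c², (c²d³)⁴ = d³, (c²d³)⁵ = c²d⁶, (c²d³)⁶ = e.
The smallest positive k with (c²d³)ᵏ = e is 6.

Answer: 6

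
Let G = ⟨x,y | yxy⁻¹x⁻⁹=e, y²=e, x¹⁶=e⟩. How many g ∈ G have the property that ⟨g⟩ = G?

⟨g⟩ = G would require ord(g) = |G| = 32, but the maximum element order in G is 16 < 32. So G is not cyclic and no single element generates it: the count is 0.

Answer: 0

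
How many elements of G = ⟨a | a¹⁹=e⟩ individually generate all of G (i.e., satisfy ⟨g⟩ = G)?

G is cyclic of order 19. An element generates G iff its order is 19, and a cyclic group of order 19 has exactly φ(19) = 18 such elements.

Answer: 18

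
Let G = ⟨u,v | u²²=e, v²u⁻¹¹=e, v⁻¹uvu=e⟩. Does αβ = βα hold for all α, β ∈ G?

u·v = uv but v·u = u¹⁰v⁻¹, so u·v ≠ v·u and G is not abelian.

Answer: No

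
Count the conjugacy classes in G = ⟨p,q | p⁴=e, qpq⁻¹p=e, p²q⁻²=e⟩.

The conjugacy classes (representative and size) are:
  [e] (size 1), [p³] (size 2), [p²] (size 1), [q⁻¹] (size 2), [pq] (size 2).
Class equation: 1 + 2 + 1 + 2 + 2 = 8 = |G|. So G has 5 conjugacy classes.

Answer: 5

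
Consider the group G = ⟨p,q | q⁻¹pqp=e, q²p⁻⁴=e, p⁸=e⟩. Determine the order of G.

Enumerate words in the generators, reducing via the relations: the distinct elements are
  {e, p, q, pq, p², p³, p⁴, p⁵, p⁶, p⁷, p²q, p³q, q⁻¹, pq⁻¹, p²q⁻¹, p³q⁻¹}.
No further products give new elements, so |G| = 16.

Answer: 16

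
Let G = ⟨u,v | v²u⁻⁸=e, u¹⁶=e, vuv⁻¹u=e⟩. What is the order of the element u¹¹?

Compute successive powers until reaching e:
  (u¹¹)¹ = u¹¹, (u¹¹)² = u⁶, (u¹¹)³ = u, (u¹¹)⁴ = u¹², (u¹¹)⁵ = u⁷, (u¹¹)⁶ = u², (u¹¹)⁷ = u¹³, (u¹¹)⁸ = u⁸, (u¹¹)⁹ = u³, (u¹¹)¹⁰ = u¹⁴, (u¹¹)¹¹ = u⁹, (u¹¹)¹² = u⁴, (u¹¹)¹³ = u¹⁵, (u¹¹)¹⁴ = u¹⁰, (u¹¹)¹⁵ = u⁵, (u¹¹)¹⁶ = e.
The smallest positive k with (u¹¹)ᵏ = e is 16.

Answer: 16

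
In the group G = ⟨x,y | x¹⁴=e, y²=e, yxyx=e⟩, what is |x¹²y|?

Compute successive powers until reaching e:
  (x¹²y)¹ = x¹²y, (x¹²y)² = e.
The smallest positive k with (x¹²y)ᵏ = e is 2.

Answer: 2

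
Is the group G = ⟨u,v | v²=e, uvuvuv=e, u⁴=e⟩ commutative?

u·v = uv but v·u = vu, so u·v ≠ v·u and G is not abelian.

Answer: No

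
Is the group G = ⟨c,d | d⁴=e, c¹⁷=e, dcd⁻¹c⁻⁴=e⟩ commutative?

c·d = cd but d·c = c⁴d, so c·d ≠ d·c and G is not abelian.

Answer: No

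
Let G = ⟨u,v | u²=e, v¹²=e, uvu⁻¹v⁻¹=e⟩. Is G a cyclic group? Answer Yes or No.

|G| = 24, but the maximum element order in G is 12 < 24. No single element generates all of G, so G is not cyclic.

Answer: No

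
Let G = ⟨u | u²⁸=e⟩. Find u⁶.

Compute successive powers of u, reducing at each step:
  u²: u · u = u²
  u³: (u²) · u = u³
  u⁴: (u³) · u = u⁴
  u⁵: (u⁴) · u = u⁵
  u⁶: (u⁵) · u = u⁶

Answer: u⁶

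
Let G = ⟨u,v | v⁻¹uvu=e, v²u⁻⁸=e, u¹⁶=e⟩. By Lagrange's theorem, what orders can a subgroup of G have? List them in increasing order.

|G| = 32 = 2⁵. By Lagrange's theorem the order of any subgroup divides 32; the divisors of 32 are 1, 2, 4, 8, 16, 32.

Answer: 1, 2, 4, 8, 16, 32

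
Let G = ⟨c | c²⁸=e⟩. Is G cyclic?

|G| = 28. The element c has order 28 (its powers give 28 distinct elements), so ⟨c⟩ = G and G is cyclic.

Answer: Yes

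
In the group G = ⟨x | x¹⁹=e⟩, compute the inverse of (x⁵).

The order of (x⁵) is 19 (smallest k with (x⁵)ᵏ = e), so (x⁵)⁻¹ = (x⁵)¹⁸ = x¹⁴.
Check: (x⁵) · (x¹⁴) → (x⁵) · x¹⁴ = e, giving e as required.

Answer: x¹⁴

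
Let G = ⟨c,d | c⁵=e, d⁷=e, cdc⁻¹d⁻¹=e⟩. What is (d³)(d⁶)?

Compute (d³) · (d⁶) by multiplying left to right and reducing via the relations at each step:
  (d³) · d⁶ = d²

Answer: d²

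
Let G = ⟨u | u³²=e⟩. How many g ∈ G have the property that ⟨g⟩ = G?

G is cyclic of order 32. An element generates G iff its order is 32, and a cyclic group of order 32 has exactly φ(32) = 16 such elements.

Answer: 16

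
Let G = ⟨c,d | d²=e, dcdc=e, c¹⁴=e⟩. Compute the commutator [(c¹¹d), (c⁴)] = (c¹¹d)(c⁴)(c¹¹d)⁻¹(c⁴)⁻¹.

[(c¹¹d), (c⁴)] = (c¹¹d)·(c⁴)·(c¹¹d)⁻¹·(c⁴)⁻¹.
  (c¹¹d) · (c⁴) = c⁷d
  (c⁷d) · (c¹¹d) = c¹⁰
  (c¹⁰) · (c¹⁰) = c⁶

Answer: c⁶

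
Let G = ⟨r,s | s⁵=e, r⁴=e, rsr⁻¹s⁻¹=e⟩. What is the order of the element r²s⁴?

Compute successive powers until reaching e:
  (r²s⁴)¹ = r²s⁴, (r²s⁴)² = s³, (r²s⁴)³ = r²s², (r²s⁴)⁴ = s, (r²s⁴)⁵ = r², (r²s⁴)⁶ = s⁴, (r²s⁴)⁷ = r²s³, (r²s⁴)⁸ = s², (r²s⁴)⁹ = r²s, (r²s⁴)¹⁰ = e.
The smallest positive k with (r²s⁴)ᵏ = e is 10.

Answer: 10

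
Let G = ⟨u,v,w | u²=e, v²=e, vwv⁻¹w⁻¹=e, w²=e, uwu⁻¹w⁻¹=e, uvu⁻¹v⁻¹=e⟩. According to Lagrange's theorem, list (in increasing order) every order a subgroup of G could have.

|G| = 8 = 2³. By Lagrange's theorem the order of any subgroup divides 8; the divisors of 8 are 1, 2, 4, 8.

Answer: 1, 2, 4, 8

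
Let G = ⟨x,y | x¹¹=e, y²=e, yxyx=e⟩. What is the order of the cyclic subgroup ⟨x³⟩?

|⟨x³⟩| equals the order of x³. Compute successive powers until reaching e:
  (x³)¹ = x³, (x³)² = x⁶, (x³)³ = x⁹, (x³)⁴ = x, (x³)⁵ = x⁴, (x³)⁶ = x⁷, (x³)⁷ = x¹⁰, (x³)⁸ = x², (x³)⁹ = x⁵, (x³)¹⁰ = x⁸, (x³)¹¹ = e.
The smallest positive k with (x³)ᵏ = e is 11, so |⟨x³⟩| = 11.

Answer: 11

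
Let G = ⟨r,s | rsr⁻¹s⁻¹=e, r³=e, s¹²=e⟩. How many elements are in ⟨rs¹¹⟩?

|⟨rs¹¹⟩| equals the order of rs¹¹. Compute successive powers until reaching e:
  (rs¹¹)¹ = rs¹¹, (rs¹¹)² = r²s¹⁰, (rs¹¹)³ = s⁹, (rs¹¹)⁴ = rs⁸, (rs¹¹)⁵ = r²s⁷, (rs¹¹)⁶ = s⁶, (rs¹¹)⁷ = rs⁵, (rs¹¹)⁸ = r²s⁴, (rs¹¹)⁹ = s³, (rs¹¹)¹⁰ = rs², (rs¹¹)¹¹ = r²s, (rs¹¹)¹² = e.
The smallest positive k with (rs¹¹)ᵏ = e is 12, so |⟨rs¹¹⟩| = 12.

Answer: 12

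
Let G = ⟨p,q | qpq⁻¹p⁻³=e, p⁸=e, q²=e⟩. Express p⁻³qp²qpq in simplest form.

Multiply left to right, reducing at each step:
  (p⁵) · q = p⁵q
  (p⁵q) · p² = p³q
  (p³q) · q = p³
  (p³) · p = p⁴
  (p⁴) · q = p⁴q

Answer: p⁴q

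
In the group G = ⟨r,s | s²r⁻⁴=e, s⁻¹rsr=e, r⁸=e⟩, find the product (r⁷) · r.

Compute (r⁷) · r by multiplying left to right and reducing via the relations at each step:
  (r⁷) · r = e

Answer: e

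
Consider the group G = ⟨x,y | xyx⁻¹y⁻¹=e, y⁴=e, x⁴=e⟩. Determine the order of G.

Enumerate words in the generators, reducing via the relations: the distinct elements are
  {e, x, y, xy, x², x³, y², y³, xy², xy³, x²y, x³y, x²y², x²y³, x³y², x³y³}.
No further products give new elements, so |G| = 16.

Answer: 16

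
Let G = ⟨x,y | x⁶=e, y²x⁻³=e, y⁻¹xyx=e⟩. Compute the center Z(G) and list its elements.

An element z ∈ Z(G) iff z commutes with every generator.
For example x³ is central: (x³)·x = x⁴ = x·(x³); (x³)·y = y⁻¹ = y·(x³).
Whereas x ∉ Z(G) since x·y = xy ≠ x²y⁻¹ = y·x.
Checking each of the 12 elements this way gives Z(G) = {e, x³}, of order 2.

Answer: {e, x³}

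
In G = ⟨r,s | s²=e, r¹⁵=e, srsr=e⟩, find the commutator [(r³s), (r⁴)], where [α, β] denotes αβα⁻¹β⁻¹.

[(r³s), (r⁴)] = (r³s)·(r⁴)·(r³s)⁻¹·(r⁴)⁻¹.
  (r³s) · (r⁴) = r¹⁴s
  (r¹⁴s) · (r³s) = r¹¹
  (r¹¹) · (r¹¹) = r⁷

Answer: r⁷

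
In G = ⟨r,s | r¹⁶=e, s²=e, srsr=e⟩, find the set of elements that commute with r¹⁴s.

⟨r¹⁴s⟩ ⊆ C_G(r¹⁴s) since powers of r¹⁴s commute with r¹⁴s; so |C_G(r¹⁴s)| ≥ |⟨r¹⁴s⟩| = 2.
By orbit–stabilizer, |C_G(r¹⁴s)| = |G| / |conj. class of r¹⁴s| = 32 / 8 = 4.
The 4 elements commuting with r¹⁴s are {e, r⁸, r⁶s, r¹⁴s}.

Answer: {e, r⁸, r⁶s, r¹⁴s}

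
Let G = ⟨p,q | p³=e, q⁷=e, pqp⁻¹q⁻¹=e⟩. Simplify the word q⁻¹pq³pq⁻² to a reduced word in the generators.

Multiply left to right, reducing at each step:
  (q⁶) · p = pq⁶
  (pq⁶) · q³ = pq²
  (pq²) · p = p²q²
  (p²q²) · q⁻² = p²

Answer: p²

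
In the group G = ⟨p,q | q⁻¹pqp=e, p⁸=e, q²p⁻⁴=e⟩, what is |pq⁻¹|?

Compute successive powers until reaching e:
  (pq⁻¹)¹ = pq⁻¹, (pq⁻¹)² = p⁴, (pq⁻¹)³ = pq, (pq⁻¹)⁴ = e.
The smallest positive k with (pq⁻¹)ᵏ = e is 4.

Answer: 4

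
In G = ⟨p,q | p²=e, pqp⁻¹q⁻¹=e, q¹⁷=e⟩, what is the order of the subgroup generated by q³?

|⟨q³⟩| equals the order of q³. Compute successive powers until reaching e:
  (q³)¹ = q³, (q³)² = q⁶, (q³)³ = q⁹, (q³)⁴ = q¹², (q³)⁵ = q¹⁵, (q³)⁶ = q, (q³)⁷ = q⁴, (q³)⁸ = q⁷, (q³)⁹ = q¹⁰, (q³)¹⁰ = q¹³, (q³)¹¹ = q¹⁶, (q³)¹² = q², (q³)¹³ = q⁵, (q³)¹⁴ = q⁸, (q³)¹⁵ = q¹¹, (q³)¹⁶ = q¹⁴, (q³)¹⁷ = e.
The smallest positive k with (q³)ᵏ = e is 17, so |⟨q³⟩| = 17.

Answer: 17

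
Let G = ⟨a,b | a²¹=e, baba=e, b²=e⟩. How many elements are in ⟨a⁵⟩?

|⟨a⁵⟩| equals the order of a⁵. Compute successive powers until reaching e:
  (a⁵)¹ = a⁵, (a⁵)² = a¹⁰, (a⁵)³ = a¹⁵, (a⁵)⁴ = a²⁰, (a⁵)⁵ = a⁴, (a⁵)⁶ = a⁹, (a⁵)⁷ = a¹⁴, (a⁵)⁸ = a¹⁹, (a⁵)⁹ = a³, (a⁵)¹⁰ = a⁸, (a⁵)¹¹ = a¹³, (a⁵)¹² = a¹⁸, (a⁵)¹³ = a², (a⁵)¹⁴ = a⁷, (a⁵)¹⁵ = a¹², (a⁵)¹⁶ = a¹⁷, (a⁵)¹⁷ = a, (a⁵)¹⁸ = a⁶, (a⁵)¹⁹ = a¹¹, (a⁵)²⁰ = a¹⁶, (a⁵)²¹ = e.
The smallest positive k with (a⁵)ᵏ = e is 21, so |⟨a⁵⟩| = 21.

Answer: 21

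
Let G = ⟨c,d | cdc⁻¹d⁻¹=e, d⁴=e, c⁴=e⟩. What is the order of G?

Enumerate words in the generators, reducing via the relations: the distinct elements are
  {c, d, e, cd, c², c³, d², d³, cd², cd³, c²d, c³d, c²d², c²d³, c³d², c³d³}.
No further products give new elements, so |G| = 16.

Answer: 16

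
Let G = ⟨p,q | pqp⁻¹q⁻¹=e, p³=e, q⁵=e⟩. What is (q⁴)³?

Compute successive powers of (q⁴), reducing at each step:
  (q⁴)²: (q⁴) · q⁴ = q³
  (q⁴)³: (q³) · q⁴ = q²

Answer: q²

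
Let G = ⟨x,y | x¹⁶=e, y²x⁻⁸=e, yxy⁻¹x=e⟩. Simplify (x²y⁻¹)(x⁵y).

Compute (x²y⁻¹) · (x⁵y) by multiplying left to right and reducing via the relations at each step:
  (x²y⁻¹) · x⁵ = x⁵y
  (x⁵y) · y = x¹³

Answer: x¹³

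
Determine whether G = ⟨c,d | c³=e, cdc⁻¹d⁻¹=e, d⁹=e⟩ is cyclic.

|G| = 27, but the maximum element order in G is 9 < 27. No single element generates all of G, so G is not cyclic.

Answer: No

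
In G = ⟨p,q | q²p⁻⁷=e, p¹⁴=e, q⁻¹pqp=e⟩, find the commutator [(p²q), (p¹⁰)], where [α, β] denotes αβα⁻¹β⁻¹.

[(p²q), (p¹⁰)] = (p²q)·(p¹⁰)·(p²q)⁻¹·(p¹⁰)⁻¹.
  (p²q) · (p¹⁰) = p⁶q
  (p⁶q) · (p²q⁻¹) = p⁴
  (p⁴) · (p⁴) = p⁸

Answer: p⁸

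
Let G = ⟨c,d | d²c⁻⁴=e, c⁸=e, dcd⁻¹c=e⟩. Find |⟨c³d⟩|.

|⟨c³d⟩| equals the order of c³d. Compute successive powers until reaching e:
  (c³d)¹ = c³d, (c³d)² = c⁴, (c³d)³ = c³d⁻¹, (c³d)⁴ = e.
The smallest positive k with (c³d)ᵏ = e is 4, so |⟨c³d⟩| = 4.

Answer: 4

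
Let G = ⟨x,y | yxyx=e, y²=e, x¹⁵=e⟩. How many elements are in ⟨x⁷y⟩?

|⟨x⁷y⟩| equals the order of x⁷y. Compute successive powers until reaching e:
  (x⁷y)¹ = x⁷y, (x⁷y)² = e.
The smallest positive k with (x⁷y)ᵏ = e is 2, so |⟨x⁷y⟩| = 2.

Answer: 2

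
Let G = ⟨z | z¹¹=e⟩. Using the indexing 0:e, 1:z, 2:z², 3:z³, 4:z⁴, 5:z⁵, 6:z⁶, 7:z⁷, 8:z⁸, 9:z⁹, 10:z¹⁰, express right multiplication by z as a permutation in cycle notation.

(0 1 2 3 4 5 6 7 8 9 10)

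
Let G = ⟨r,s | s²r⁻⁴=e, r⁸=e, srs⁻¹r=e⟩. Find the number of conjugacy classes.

The conjugacy classes (representative and size) are:
  [e] (size 1), [r⁷] (size 2), [r²] (size 2), [r⁵] (size 2), [r⁴] (size 1), [r²s⁻¹] (size 4), [r³s] (size 4).
Class equation: 1 + 2 + 2 + 2 + 1 + 4 + 4 = 16 = |G|. So G has 7 conjugacy classes.

Answer: 7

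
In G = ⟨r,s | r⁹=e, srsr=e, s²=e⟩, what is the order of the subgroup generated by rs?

|⟨rs⟩| equals the order of rs. Compute successive powers until reaching e:
  (rs)¹ = rs, (rs)² = e.
The smallest positive k with (rs)ᵏ = e is 2, so |⟨rs⟩| = 2.

Answer: 2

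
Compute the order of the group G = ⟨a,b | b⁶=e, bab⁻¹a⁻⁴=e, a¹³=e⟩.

Enumerate words in the generators, reducing via the relations: the distinct elements are
  {a, b, e, ab, a², a³, a⁴, a⁵, a⁶, a⁷, a⁸, a⁹, b², b³, b⁴, b⁵, ab², ab³, ab⁴, ab⁵, a²b, a³b, a¹², a¹¹, a¹⁰, a⁴b, a⁵b, a⁶b, a⁷b, a⁸b, a⁹b, a²b², a²b³, a²b⁴, a²b⁵, a³b², a³b³, a³b⁴, a³b⁵, a¹²b, a¹¹b, a¹⁰b, a⁴b², a⁴b³, a⁴b⁴, a⁴b⁵, a⁵b², a⁵b³, a⁵b⁴, a⁵b⁵, a⁶b², a⁶b³, a⁶b⁴, a⁶b⁵, a⁷b², a⁷b³, a⁷b⁴, a⁷b⁵, a⁸b², a⁸b³, a⁸b⁴, a⁸b⁵, a⁹b², a⁹b³, a⁹b⁴, a⁹b⁵, a¹²b², a¹²b³, a¹²b⁴, a¹²b⁵, a¹¹b², a¹¹b³, a¹¹b⁴, a¹¹b⁵, a¹⁰b², a¹⁰b³, a¹⁰b⁴, a¹⁰b⁵}.
No further products give new elements, so |G| = 78.

Answer: 78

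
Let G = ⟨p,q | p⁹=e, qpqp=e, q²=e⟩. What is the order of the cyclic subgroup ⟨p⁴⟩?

|⟨p⁴⟩| equals the order of p⁴. Compute successive powers until reaching e:
  (p⁴)¹ = p⁴, (p⁴)² = p⁸, (p⁴)³ = p³, (p⁴)⁴ = p⁷, (p⁴)⁵ = p², (p⁴)⁶ = p⁶, (p⁴)⁷ = p, (p⁴)⁸ = p⁵, (p⁴)⁹ = e.
The smallest positive k with (p⁴)ᵏ = e is 9, so |⟨p⁴⟩| = 9.

Answer: 9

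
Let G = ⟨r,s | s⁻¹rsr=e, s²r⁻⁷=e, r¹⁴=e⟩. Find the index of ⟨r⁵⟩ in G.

First find ord(r⁵) by computing successive powers:
  (r⁵)¹ = r⁵, (r⁵)² = r¹⁰, (r⁵)³ = r, (r⁵)⁴ = r⁶, (r⁵)⁵ = r¹¹, (r⁵)⁶ = r², (r⁵)⁷ = r⁷, (r⁵)⁸ = r¹², (r⁵)⁹ = r³, (r⁵)¹⁰ = r⁸, (r⁵)¹¹ = r¹³, (r⁵)¹² = r⁴, (r⁵)¹³ = r⁹, (r⁵)¹⁴ = e.
So |⟨r⁵⟩| = ord(r⁵) = 14. With |G| = 28, by Lagrange [G : ⟨r⁵⟩] = 28/14 = 2.

Answer: 2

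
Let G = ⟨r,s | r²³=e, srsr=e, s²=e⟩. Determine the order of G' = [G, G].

G' = [G, G] is generated by all commutators. The generator-pair commutators are: [r, s] = r².
The subgroup they normally generate is {e, r, r², r³, r⁴, r⁵, r⁶, r⁷, r⁸, r⁹, r¹⁰, r¹¹, r¹², r¹³, r¹⁴, r¹⁵, r¹⁶, r¹⁷, r¹⁸, r¹⁹, r²⁰, r²¹, r²²}, of order 23.
Check: |G/G'| = 46/23 = 2 is the order of the abelianisation.

Answer: 23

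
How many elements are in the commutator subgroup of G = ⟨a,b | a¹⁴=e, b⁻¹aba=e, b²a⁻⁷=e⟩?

G' = [G, G] is generated by all commutators. The generator-pair commutators are: [a, b] = a².
The subgroup they normally generate is {e, a², a⁴, a⁶, a⁸, a¹⁰, a¹²}, of order 7.
Check: |G/G'| = 28/7 = 4 is the order of the abelianisation.

Answer: 7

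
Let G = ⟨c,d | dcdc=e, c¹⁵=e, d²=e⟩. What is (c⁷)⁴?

Compute successive powers of (c⁷), reducing at each step:
  (c⁷)²: (c⁷) · c⁷ = c¹⁴
  (c⁷)³: (c¹⁴) · c⁷ = c⁶
  (c⁷)⁴: (c⁶) · c⁷ = c¹³

Answer: c¹³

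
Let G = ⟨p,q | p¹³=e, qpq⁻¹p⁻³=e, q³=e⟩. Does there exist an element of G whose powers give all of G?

Every cyclic group is abelian. But p·q = pq while q·p = p³q, so p·q ≠ q·p and G is not abelian. Hence G is not cyclic.

Answer: No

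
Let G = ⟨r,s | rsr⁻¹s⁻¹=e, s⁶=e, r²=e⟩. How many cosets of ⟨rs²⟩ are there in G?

First find ord(rs²) by computing successive powers:
  (rs²)¹ = rs², (rs²)² = s⁴, (rs²)³ = r, (rs²)⁴ = s², (rs²)⁵ = rs⁴, (rs²)⁶ = e.
So |⟨rs²⟩| = ord(rs²) = 6. With |G| = 12, by Lagrange [G : ⟨rs²⟩] = 12/6 = 2.

Answer: 2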